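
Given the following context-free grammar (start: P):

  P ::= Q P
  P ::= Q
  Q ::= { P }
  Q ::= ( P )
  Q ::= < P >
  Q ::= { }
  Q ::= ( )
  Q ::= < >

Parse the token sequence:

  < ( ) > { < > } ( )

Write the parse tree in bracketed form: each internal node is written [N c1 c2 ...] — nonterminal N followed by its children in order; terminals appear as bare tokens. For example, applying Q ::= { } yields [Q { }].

P
Q P
< P > P
< Q > P
< ( ) > P
< ( ) > Q P
< ( ) > { P } P
< ( ) > { Q } P
< ( ) > { < > } P
< ( ) > { < > } Q
< ( ) > { < > } ( )

[P [Q < [P [Q ( )]] >] [P [Q { [P [Q < >]] }] [P [Q ( )]]]]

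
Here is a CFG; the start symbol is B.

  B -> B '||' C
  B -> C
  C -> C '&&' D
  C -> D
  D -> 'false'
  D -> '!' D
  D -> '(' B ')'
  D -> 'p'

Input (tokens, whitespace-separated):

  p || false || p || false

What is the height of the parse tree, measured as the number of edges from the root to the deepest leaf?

[B [B [B [B [C [D p]]] || [C [D false]]] || [C [D p]]] || [C [D false]]]

6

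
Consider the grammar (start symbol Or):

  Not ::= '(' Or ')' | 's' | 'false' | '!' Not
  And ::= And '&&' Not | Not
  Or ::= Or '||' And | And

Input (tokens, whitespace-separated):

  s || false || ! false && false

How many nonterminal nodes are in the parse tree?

[Or [Or [Or [And [Not s]]] || [And [Not false]]] || [And [And [Not ! [Not false]]] && [Not false]]]

12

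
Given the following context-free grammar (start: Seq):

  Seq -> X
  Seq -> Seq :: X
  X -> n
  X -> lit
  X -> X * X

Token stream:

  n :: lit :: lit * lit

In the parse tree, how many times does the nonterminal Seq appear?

[Seq [Seq [Seq [X n]] :: [X lit]] :: [X [X lit] * [X lit]]]

3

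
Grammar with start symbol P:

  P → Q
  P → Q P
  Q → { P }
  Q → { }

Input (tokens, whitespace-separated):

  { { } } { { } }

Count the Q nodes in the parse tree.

[P [Q { [P [Q { }]] }] [P [Q { [P [Q { }]] }]]]

4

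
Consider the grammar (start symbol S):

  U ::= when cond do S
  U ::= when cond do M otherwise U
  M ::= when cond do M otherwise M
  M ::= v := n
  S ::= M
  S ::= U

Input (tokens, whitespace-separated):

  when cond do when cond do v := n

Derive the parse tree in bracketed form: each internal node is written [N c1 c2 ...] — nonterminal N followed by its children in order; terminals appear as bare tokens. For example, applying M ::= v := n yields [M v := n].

[S [U when cond do [S [U when cond do [S [M v := n]]]]]]

S
U
when cond do S
when cond do U
when cond do when cond do S
when cond do when cond do M
when cond do when cond do v := n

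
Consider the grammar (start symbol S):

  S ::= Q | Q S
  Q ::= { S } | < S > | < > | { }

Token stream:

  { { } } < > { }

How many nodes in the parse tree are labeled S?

4

[S [Q { [S [Q { }]] }] [S [Q < >] [S [Q { }]]]]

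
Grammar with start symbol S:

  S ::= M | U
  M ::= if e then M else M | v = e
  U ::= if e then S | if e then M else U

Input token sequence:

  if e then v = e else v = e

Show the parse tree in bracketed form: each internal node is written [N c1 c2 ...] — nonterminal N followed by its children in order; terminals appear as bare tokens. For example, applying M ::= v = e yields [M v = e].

[S [M if e then [M v = e] else [M v = e]]]

S
M
if e then M else M
if e then v = e else M
if e then v = e else v = e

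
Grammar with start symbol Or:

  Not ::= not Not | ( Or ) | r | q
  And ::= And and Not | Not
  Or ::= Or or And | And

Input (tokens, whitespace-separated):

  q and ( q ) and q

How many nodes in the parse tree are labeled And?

4

[Or [And [And [And [Not q]] and [Not ( [Or [And [Not q]]] )]] and [Not q]]]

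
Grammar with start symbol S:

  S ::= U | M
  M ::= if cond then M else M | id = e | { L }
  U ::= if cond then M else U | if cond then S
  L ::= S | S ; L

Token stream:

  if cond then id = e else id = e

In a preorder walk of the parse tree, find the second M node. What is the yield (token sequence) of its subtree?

[S [M if cond then [M id = e] else [M id = e]]]

id = e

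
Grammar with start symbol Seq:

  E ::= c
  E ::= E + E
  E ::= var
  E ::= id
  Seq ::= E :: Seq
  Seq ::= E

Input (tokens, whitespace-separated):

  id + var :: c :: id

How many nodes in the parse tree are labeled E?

5

[Seq [E [E id] + [E var]] :: [Seq [E c] :: [Seq [E id]]]]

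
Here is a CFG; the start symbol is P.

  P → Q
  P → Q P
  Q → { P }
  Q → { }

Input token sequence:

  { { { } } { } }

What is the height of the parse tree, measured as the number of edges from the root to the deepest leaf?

[P [Q { [P [Q { [P [Q { }]] }] [P [Q { }]]] }]]

6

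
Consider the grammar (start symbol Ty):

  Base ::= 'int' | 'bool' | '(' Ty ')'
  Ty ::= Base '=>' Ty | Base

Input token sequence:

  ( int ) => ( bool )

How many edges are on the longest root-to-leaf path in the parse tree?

5

[Ty [Base ( [Ty [Base int]] )] => [Ty [Base ( [Ty [Base bool]] )]]]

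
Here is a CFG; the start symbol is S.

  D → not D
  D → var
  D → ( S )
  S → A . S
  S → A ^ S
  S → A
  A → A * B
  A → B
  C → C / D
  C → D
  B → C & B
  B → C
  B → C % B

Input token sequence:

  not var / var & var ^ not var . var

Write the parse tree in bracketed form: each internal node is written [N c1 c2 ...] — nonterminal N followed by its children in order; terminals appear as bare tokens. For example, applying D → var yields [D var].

S
A ^ S
B ^ S
C & B ^ S
C / D & B ^ S
D / D & B ^ S
not D / D & B ^ S
not var / D & B ^ S
not var / var & B ^ S
not var / var & C ^ S
not var / var & D ^ S
not var / var & var ^ S
not var / var & var ^ A . S
not var / var & var ^ B . S
not var / var & var ^ C . S
not var / var & var ^ D . S
not var / var & var ^ not D . S
not var / var & var ^ not var . S
not var / var & var ^ not var . A
not var / var & var ^ not var . B
not var / var & var ^ not var . C
not var / var & var ^ not var . D
not var / var & var ^ not var . var

[S [A [B [C [C [D not [D var]]] / [D var]] & [B [C [D var]]]]] ^ [S [A [B [C [D not [D var]]]]] . [S [A [B [C [D var]]]]]]]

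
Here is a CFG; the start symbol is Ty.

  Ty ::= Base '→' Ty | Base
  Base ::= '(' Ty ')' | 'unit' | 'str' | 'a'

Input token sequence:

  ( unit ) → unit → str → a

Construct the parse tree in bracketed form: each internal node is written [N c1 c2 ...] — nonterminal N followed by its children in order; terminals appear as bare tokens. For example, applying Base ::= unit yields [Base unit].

[Ty [Base ( [Ty [Base unit]] )] → [Ty [Base unit] → [Ty [Base str] → [Ty [Base a]]]]]

Ty
Base → Ty
( Ty ) → Ty
( Base ) → Ty
( unit ) → Ty
( unit ) → Base → Ty
( unit ) → unit → Ty
( unit ) → unit → Base → Ty
( unit ) → unit → str → Ty
( unit ) → unit → str → Base
( unit ) → unit → str → a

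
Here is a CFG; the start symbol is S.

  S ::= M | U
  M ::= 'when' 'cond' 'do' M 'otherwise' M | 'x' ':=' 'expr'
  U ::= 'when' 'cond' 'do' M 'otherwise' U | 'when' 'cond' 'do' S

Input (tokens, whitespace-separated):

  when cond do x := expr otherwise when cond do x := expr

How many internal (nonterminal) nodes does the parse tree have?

[S [U when cond do [M x := expr] otherwise [U when cond do [S [M x := expr]]]]]

6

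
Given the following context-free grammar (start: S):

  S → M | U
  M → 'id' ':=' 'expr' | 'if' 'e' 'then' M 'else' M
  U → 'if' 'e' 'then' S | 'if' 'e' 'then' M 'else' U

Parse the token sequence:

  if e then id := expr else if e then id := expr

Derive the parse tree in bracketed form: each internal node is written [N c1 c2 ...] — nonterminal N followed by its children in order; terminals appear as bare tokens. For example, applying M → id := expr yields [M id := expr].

[S [U if e then [M id := expr] else [U if e then [S [M id := expr]]]]]

S
U
if e then M else U
if e then id := expr else U
if e then id := expr else if e then S
if e then id := expr else if e then M
if e then id := expr else if e then id := expr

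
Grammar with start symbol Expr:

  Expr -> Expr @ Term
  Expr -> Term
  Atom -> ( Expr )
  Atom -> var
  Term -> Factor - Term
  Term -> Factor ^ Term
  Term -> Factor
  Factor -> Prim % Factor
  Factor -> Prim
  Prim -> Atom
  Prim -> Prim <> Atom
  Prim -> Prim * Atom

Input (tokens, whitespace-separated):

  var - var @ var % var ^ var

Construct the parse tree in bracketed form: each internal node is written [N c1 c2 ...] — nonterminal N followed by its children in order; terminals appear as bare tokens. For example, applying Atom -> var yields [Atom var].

Expr
Expr @ Term
Term @ Term
Factor - Term @ Term
Prim - Term @ Term
Atom - Term @ Term
var - Term @ Term
var - Factor @ Term
var - Prim @ Term
var - Atom @ Term
var - var @ Term
var - var @ Factor ^ Term
var - var @ Prim % Factor ^ Term
var - var @ Atom % Factor ^ Term
var - var @ var % Factor ^ Term
var - var @ var % Prim ^ Term
var - var @ var % Atom ^ Term
var - var @ var % var ^ Term
var - var @ var % var ^ Factor
var - var @ var % var ^ Prim
var - var @ var % var ^ Atom
var - var @ var % var ^ var

[Expr [Expr [Term [Factor [Prim [Atom var]]] - [Term [Factor [Prim [Atom var]]]]]] @ [Term [Factor [Prim [Atom var]] % [Factor [Prim [Atom var]]]] ^ [Term [Factor [Prim [Atom var]]]]]]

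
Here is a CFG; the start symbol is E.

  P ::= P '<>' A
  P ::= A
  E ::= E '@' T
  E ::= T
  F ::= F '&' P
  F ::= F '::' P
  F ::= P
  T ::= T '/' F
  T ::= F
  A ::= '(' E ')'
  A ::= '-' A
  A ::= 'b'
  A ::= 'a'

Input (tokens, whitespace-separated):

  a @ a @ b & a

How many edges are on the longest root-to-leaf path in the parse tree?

7

[E [E [E [T [F [P [A a]]]]] @ [T [F [P [A a]]]]] @ [T [F [F [P [A b]]] & [P [A a]]]]]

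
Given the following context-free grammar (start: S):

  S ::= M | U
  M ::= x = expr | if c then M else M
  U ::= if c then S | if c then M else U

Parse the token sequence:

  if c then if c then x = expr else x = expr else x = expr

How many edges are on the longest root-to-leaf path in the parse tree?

[S [M if c then [M if c then [M x = expr] else [M x = expr]] else [M x = expr]]]

4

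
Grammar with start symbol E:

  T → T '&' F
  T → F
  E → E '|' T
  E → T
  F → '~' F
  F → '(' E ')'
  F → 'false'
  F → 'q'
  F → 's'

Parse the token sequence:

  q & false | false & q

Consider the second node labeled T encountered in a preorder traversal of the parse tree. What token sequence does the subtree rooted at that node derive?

q

[E [E [T [T [F q]] & [F false]]] | [T [T [F false]] & [F q]]]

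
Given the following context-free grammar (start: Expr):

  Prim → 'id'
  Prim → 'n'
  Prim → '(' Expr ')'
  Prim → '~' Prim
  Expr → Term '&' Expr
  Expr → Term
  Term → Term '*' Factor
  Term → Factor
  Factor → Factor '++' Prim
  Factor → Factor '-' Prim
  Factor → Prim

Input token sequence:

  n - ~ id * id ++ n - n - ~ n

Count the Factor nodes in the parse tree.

[Expr [Term [Term [Factor [Factor [Prim n]] - [Prim ~ [Prim id]]]] * [Factor [Factor [Factor [Factor [Prim id]] ++ [Prim n]] - [Prim n]] - [Prim ~ [Prim n]]]]]

6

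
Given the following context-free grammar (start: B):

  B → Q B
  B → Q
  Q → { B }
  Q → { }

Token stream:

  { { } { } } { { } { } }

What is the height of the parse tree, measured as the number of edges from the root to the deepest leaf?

[B [Q { [B [Q { }] [B [Q { }]]] }] [B [Q { [B [Q { }] [B [Q { }]]] }]]]

6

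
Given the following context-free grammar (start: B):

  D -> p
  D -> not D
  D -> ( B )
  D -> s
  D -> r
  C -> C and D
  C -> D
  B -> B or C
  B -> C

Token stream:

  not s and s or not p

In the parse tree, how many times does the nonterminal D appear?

5

[B [B [C [C [D not [D s]]] and [D s]]] or [C [D not [D p]]]]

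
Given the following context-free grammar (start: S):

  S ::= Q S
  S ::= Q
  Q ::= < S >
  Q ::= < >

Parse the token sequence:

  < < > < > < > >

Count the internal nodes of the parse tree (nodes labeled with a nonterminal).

[S [Q < [S [Q < >] [S [Q < >] [S [Q < >]]]] >]]

8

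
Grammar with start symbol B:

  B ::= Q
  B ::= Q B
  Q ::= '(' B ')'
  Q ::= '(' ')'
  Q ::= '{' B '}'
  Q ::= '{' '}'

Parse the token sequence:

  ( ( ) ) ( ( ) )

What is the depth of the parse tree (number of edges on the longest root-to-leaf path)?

[B [Q ( [B [Q ( )]] )] [B [Q ( [B [Q ( )]] )]]]

5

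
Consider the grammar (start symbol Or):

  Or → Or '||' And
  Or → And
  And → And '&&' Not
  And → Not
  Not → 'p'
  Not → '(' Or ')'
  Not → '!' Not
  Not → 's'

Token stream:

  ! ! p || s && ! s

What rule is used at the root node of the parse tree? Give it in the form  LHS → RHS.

[Or [Or [And [Not ! [Not ! [Not p]]]]] || [And [And [Not s]] && [Not ! [Not s]]]]

Or → Or '||' And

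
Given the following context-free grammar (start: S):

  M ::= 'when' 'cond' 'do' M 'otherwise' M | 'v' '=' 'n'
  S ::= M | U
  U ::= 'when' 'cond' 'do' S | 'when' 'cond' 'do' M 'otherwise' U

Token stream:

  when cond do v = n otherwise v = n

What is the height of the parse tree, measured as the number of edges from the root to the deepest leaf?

[S [M when cond do [M v = n] otherwise [M v = n]]]

3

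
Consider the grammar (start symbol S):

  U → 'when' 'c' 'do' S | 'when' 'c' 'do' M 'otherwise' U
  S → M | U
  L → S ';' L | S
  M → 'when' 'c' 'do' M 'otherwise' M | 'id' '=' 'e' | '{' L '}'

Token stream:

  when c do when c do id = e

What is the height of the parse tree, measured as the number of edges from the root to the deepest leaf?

6

[S [U when c do [S [U when c do [S [M id = e]]]]]]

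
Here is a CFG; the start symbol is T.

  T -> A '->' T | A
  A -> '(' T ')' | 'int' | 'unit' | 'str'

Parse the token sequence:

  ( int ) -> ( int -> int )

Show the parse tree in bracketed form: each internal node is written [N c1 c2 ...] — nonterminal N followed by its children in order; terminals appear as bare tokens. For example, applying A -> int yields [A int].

T
A -> T
( T ) -> T
( A ) -> T
( int ) -> T
( int ) -> A
( int ) -> ( T )
( int ) -> ( A -> T )
( int ) -> ( int -> T )
( int ) -> ( int -> A )
( int ) -> ( int -> int )

[T [A ( [T [A int]] )] -> [T [A ( [T [A int] -> [T [A int]]] )]]]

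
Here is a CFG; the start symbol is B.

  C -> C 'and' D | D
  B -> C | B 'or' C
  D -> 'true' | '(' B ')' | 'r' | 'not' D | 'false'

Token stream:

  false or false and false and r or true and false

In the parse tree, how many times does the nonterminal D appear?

[B [B [B [C [D false]]] or [C [C [C [D false]] and [D false]] and [D r]]] or [C [C [D true]] and [D false]]]

6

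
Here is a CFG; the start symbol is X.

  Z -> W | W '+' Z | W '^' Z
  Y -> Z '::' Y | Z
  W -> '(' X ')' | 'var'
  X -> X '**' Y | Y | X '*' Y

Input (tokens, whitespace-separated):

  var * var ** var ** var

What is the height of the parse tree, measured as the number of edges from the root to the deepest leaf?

7

[X [X [X [X [Y [Z [W var]]]] * [Y [Z [W var]]]] ** [Y [Z [W var]]]] ** [Y [Z [W var]]]]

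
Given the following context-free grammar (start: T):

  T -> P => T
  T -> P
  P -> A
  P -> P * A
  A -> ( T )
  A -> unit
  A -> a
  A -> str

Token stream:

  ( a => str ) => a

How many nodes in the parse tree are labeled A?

4

[T [P [A ( [T [P [A a]] => [T [P [A str]]]] )]] => [T [P [A a]]]]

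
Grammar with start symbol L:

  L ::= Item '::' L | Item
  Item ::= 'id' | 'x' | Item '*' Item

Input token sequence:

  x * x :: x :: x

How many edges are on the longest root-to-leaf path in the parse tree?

4

[L [Item [Item x] * [Item x]] :: [L [Item x] :: [L [Item x]]]]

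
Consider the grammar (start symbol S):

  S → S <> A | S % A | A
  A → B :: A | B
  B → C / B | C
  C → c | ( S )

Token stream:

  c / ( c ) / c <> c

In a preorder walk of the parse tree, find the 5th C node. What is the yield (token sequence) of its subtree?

[S [S [A [B [C c] / [B [C ( [S [A [B [C c]]]] )] / [B [C c]]]]]] <> [A [B [C c]]]]

c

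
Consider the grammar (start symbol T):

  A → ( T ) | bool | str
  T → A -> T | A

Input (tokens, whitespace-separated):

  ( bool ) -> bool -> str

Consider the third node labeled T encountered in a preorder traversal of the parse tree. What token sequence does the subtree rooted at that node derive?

bool -> str

[T [A ( [T [A bool]] )] -> [T [A bool] -> [T [A str]]]]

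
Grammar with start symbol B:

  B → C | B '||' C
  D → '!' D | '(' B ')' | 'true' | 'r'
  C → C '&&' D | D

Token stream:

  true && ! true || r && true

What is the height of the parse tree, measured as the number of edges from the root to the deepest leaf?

5

[B [B [C [C [D true]] && [D ! [D true]]]] || [C [C [D r]] && [D true]]]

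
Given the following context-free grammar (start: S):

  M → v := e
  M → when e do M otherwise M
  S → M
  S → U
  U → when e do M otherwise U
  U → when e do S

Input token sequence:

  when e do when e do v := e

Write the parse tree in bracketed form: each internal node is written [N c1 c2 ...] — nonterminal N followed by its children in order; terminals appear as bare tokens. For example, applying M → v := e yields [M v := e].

[S [U when e do [S [U when e do [S [M v := e]]]]]]

S
U
when e do S
when e do U
when e do when e do S
when e do when e do M
when e do when e do v := e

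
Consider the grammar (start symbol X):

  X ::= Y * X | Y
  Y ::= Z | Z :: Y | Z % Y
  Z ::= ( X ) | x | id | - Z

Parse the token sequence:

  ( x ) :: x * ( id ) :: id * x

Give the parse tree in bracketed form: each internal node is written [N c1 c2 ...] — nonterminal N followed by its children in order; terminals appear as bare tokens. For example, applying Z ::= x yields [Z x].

[X [Y [Z ( [X [Y [Z x]]] )] :: [Y [Z x]]] * [X [Y [Z ( [X [Y [Z id]]] )] :: [Y [Z id]]] * [X [Y [Z x]]]]]

X
Y * X
Z :: Y * X
( X ) :: Y * X
( Y ) :: Y * X
( Z ) :: Y * X
( x ) :: Y * X
( x ) :: Z * X
( x ) :: x * X
( x ) :: x * Y * X
( x ) :: x * Z :: Y * X
( x ) :: x * ( X ) :: Y * X
( x ) :: x * ( Y ) :: Y * X
( x ) :: x * ( Z ) :: Y * X
( x ) :: x * ( id ) :: Y * X
( x ) :: x * ( id ) :: Z * X
( x ) :: x * ( id ) :: id * X
( x ) :: x * ( id ) :: id * Y
( x ) :: x * ( id ) :: id * Z
( x ) :: x * ( id ) :: id * x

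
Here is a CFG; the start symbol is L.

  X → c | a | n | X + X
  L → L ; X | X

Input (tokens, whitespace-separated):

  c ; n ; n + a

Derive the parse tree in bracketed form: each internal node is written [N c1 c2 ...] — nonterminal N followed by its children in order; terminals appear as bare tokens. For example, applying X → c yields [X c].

L
L ; X
L ; X ; X
X ; X ; X
c ; X ; X
c ; n ; X
c ; n ; X + X
c ; n ; n + X
c ; n ; n + a

[L [L [L [X c]] ; [X n]] ; [X [X n] + [X a]]]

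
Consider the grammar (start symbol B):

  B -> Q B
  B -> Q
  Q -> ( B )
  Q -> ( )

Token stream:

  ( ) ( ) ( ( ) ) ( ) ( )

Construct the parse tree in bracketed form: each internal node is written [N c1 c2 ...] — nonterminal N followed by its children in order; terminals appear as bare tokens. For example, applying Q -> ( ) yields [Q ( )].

B
Q B
( ) B
( ) Q B
( ) ( ) B
( ) ( ) Q B
( ) ( ) ( B ) B
( ) ( ) ( Q ) B
( ) ( ) ( ( ) ) B
( ) ( ) ( ( ) ) Q B
( ) ( ) ( ( ) ) ( ) B
( ) ( ) ( ( ) ) ( ) Q
( ) ( ) ( ( ) ) ( ) ( )

[B [Q ( )] [B [Q ( )] [B [Q ( [B [Q ( )]] )] [B [Q ( )] [B [Q ( )]]]]]]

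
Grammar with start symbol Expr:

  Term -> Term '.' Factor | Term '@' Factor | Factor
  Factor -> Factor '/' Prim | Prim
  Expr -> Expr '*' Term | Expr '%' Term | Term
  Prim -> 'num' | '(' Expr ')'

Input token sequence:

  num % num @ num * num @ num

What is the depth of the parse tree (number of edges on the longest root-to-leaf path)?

6

[Expr [Expr [Expr [Term [Factor [Prim num]]]] % [Term [Term [Factor [Prim num]]] @ [Factor [Prim num]]]] * [Term [Term [Factor [Prim num]]] @ [Factor [Prim num]]]]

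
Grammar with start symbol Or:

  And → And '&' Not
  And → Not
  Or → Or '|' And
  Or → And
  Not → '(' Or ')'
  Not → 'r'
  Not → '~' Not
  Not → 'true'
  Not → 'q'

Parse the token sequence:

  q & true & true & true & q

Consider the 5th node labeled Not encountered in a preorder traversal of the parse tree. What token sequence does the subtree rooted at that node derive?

q

[Or [And [And [And [And [And [Not q]] & [Not true]] & [Not true]] & [Not true]] & [Not q]]]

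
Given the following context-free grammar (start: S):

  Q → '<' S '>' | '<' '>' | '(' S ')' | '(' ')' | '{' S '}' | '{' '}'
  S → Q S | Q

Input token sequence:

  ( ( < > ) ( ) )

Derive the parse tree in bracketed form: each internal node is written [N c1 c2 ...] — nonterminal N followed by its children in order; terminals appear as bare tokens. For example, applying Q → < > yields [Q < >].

S
Q
( S )
( Q S )
( ( S ) S )
( ( Q ) S )
( ( < > ) S )
( ( < > ) Q )
( ( < > ) ( ) )

[S [Q ( [S [Q ( [S [Q < >]] )] [S [Q ( )]]] )]]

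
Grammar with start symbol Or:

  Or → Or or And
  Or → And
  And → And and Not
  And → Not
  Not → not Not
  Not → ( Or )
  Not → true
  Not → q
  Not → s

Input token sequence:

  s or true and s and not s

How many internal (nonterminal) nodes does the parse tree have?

[Or [Or [And [Not s]]] or [And [And [And [Not true]] and [Not s]] and [Not not [Not s]]]]

11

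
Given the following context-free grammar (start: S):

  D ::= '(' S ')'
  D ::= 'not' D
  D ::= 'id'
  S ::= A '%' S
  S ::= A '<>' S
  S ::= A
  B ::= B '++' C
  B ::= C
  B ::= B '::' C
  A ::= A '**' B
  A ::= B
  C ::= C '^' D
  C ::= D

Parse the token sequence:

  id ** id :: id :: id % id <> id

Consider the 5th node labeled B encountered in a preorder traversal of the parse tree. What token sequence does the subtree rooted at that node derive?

id

[S [A [A [B [C [D id]]]] ** [B [B [B [C [D id]]] :: [C [D id]]] :: [C [D id]]]] % [S [A [B [C [D id]]]] <> [S [A [B [C [D id]]]]]]]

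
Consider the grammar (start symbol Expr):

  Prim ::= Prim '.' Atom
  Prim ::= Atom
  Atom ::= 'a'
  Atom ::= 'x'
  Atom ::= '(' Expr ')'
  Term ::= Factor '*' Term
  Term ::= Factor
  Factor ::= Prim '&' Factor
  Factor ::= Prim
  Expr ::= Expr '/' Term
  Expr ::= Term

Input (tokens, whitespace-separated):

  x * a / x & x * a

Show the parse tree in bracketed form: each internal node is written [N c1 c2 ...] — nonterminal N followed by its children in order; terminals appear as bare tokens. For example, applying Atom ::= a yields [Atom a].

Expr
Expr / Term
Term / Term
Factor * Term / Term
Prim * Term / Term
Atom * Term / Term
x * Term / Term
x * Factor / Term
x * Prim / Term
x * Atom / Term
x * a / Term
x * a / Factor * Term
x * a / Prim & Factor * Term
x * a / Atom & Factor * Term
x * a / x & Factor * Term
x * a / x & Prim * Term
x * a / x & Atom * Term
x * a / x & x * Term
x * a / x & x * Factor
x * a / x & x * Prim
x * a / x & x * Atom
x * a / x & x * a

[Expr [Expr [Term [Factor [Prim [Atom x]]] * [Term [Factor [Prim [Atom a]]]]]] / [Term [Factor [Prim [Atom x]] & [Factor [Prim [Atom x]]]] * [Term [Factor [Prim [Atom a]]]]]]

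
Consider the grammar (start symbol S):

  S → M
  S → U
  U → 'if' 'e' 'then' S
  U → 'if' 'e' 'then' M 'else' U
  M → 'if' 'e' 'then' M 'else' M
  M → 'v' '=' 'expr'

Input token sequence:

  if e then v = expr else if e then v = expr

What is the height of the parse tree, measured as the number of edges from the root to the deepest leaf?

5

[S [U if e then [M v = expr] else [U if e then [S [M v = expr]]]]]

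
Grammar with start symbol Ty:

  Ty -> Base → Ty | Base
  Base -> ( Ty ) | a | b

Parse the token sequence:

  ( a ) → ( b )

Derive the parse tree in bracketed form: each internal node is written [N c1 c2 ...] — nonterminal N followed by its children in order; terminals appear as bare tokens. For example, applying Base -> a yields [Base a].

Ty
Base → Ty
( Ty ) → Ty
( Base ) → Ty
( a ) → Ty
( a ) → Base
( a ) → ( Ty )
( a ) → ( Base )
( a ) → ( b )

[Ty [Base ( [Ty [Base a]] )] → [Ty [Base ( [Ty [Base b]] )]]]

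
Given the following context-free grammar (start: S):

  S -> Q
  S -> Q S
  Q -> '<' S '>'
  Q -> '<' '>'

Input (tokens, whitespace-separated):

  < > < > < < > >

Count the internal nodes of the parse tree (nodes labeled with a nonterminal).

8

[S [Q < >] [S [Q < >] [S [Q < [S [Q < >]] >]]]]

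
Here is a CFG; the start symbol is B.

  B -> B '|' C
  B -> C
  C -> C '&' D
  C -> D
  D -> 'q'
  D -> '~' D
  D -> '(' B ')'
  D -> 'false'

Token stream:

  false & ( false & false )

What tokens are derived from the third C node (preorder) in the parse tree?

false & false

[B [C [C [D false]] & [D ( [B [C [C [D false]] & [D false]]] )]]]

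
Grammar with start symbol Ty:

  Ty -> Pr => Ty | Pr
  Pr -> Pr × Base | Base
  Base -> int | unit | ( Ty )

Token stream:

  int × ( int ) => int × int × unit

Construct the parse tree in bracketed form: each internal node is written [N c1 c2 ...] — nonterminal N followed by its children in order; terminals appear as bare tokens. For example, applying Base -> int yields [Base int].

Ty
Pr => Ty
Pr × Base => Ty
Base × Base => Ty
int × Base => Ty
int × ( Ty ) => Ty
int × ( Pr ) => Ty
int × ( Base ) => Ty
int × ( int ) => Ty
int × ( int ) => Pr
int × ( int ) => Pr × Base
int × ( int ) => Pr × Base × Base
int × ( int ) => Base × Base × Base
int × ( int ) => int × Base × Base
int × ( int ) => int × int × Base
int × ( int ) => int × int × unit

[Ty [Pr [Pr [Base int]] × [Base ( [Ty [Pr [Base int]]] )]] => [Ty [Pr [Pr [Pr [Base int]] × [Base int]] × [Base unit]]]]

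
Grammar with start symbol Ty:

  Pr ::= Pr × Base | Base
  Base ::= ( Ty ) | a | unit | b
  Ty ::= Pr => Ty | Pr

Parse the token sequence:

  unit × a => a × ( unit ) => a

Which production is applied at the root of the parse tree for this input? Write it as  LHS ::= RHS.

Ty ::= Pr => Ty

[Ty [Pr [Pr [Base unit]] × [Base a]] => [Ty [Pr [Pr [Base a]] × [Base ( [Ty [Pr [Base unit]]] )]] => [Ty [Pr [Base a]]]]]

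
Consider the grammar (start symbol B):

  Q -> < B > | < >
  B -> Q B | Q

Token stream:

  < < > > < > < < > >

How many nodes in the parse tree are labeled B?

[B [Q < [B [Q < >]] >] [B [Q < >] [B [Q < [B [Q < >]] >]]]]

5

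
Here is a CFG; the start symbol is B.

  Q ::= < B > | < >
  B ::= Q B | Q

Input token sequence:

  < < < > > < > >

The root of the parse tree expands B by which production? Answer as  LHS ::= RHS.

B ::= Q

[B [Q < [B [Q < [B [Q < >]] >] [B [Q < >]]] >]]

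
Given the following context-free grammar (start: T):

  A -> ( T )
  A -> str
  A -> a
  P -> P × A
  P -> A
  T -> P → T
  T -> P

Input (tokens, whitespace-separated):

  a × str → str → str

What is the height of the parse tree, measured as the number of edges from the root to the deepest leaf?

[T [P [P [A a]] × [A str]] → [T [P [A str]] → [T [P [A str]]]]]

5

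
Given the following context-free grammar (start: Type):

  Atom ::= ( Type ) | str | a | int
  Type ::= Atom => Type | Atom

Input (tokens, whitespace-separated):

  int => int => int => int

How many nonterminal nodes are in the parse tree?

[Type [Atom int] => [Type [Atom int] => [Type [Atom int] => [Type [Atom int]]]]]

8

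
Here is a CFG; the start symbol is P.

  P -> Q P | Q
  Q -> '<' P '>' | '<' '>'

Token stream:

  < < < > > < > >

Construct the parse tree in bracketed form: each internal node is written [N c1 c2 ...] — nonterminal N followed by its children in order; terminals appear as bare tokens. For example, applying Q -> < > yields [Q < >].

P
Q
< P >
< Q P >
< < P > P >
< < Q > P >
< < < > > P >
< < < > > Q >
< < < > > < > >

[P [Q < [P [Q < [P [Q < >]] >] [P [Q < >]]] >]]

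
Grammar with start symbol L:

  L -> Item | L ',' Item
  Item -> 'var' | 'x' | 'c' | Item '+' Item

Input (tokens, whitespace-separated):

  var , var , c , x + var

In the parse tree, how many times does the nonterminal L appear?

4

[L [L [L [L [Item var]] , [Item var]] , [Item c]] , [Item [Item x] + [Item var]]]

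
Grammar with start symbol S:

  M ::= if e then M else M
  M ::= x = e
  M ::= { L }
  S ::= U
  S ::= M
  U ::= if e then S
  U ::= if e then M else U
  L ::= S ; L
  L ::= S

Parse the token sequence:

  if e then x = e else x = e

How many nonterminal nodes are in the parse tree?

4

[S [M if e then [M x = e] else [M x = e]]]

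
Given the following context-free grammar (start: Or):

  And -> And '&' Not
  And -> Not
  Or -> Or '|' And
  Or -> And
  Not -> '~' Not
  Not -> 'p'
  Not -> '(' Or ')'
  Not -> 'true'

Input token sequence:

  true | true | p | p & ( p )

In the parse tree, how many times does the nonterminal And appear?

[Or [Or [Or [Or [And [Not true]]] | [And [Not true]]] | [And [Not p]]] | [And [And [Not p]] & [Not ( [Or [And [Not p]]] )]]]

6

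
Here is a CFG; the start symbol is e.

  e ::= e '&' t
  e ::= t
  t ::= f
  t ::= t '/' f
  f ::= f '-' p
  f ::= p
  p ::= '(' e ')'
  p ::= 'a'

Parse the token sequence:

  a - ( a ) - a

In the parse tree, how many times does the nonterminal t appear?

2

[e [t [f [f [f [p a]] - [p ( [e [t [f [p a]]]] )]] - [p a]]]]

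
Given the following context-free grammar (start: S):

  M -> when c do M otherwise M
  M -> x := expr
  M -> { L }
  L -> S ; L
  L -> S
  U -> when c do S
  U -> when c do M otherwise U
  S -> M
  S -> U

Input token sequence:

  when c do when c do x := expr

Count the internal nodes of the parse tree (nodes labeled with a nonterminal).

[S [U when c do [S [U when c do [S [M x := expr]]]]]]

6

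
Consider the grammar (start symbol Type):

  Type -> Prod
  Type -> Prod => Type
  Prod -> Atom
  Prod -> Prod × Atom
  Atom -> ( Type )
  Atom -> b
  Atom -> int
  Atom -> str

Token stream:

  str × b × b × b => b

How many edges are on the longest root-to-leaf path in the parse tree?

6

[Type [Prod [Prod [Prod [Prod [Atom str]] × [Atom b]] × [Atom b]] × [Atom b]] => [Type [Prod [Atom b]]]]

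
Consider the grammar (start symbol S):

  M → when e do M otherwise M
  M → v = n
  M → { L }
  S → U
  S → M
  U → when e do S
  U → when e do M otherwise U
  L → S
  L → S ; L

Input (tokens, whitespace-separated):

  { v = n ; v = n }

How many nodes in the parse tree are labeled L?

[S [M { [L [S [M v = n]] ; [L [S [M v = n]]]] }]]

2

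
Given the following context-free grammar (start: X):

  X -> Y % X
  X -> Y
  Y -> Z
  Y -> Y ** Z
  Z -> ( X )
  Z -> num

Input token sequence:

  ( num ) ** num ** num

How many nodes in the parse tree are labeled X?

2

[X [Y [Y [Y [Z ( [X [Y [Z num]]] )]] ** [Z num]] ** [Z num]]]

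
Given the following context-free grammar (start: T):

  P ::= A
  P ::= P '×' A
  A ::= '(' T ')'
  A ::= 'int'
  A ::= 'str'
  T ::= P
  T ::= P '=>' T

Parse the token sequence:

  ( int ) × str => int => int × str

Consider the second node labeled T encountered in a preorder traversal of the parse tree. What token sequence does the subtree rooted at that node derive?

[T [P [P [A ( [T [P [A int]]] )]] × [A str]] => [T [P [A int]] => [T [P [P [A int]] × [A str]]]]]

int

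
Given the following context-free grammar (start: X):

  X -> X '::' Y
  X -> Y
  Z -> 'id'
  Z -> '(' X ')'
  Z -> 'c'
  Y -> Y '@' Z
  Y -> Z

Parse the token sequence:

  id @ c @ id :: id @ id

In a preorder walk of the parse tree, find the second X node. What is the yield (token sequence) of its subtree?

id @ c @ id

[X [X [Y [Y [Y [Z id]] @ [Z c]] @ [Z id]]] :: [Y [Y [Z id]] @ [Z id]]]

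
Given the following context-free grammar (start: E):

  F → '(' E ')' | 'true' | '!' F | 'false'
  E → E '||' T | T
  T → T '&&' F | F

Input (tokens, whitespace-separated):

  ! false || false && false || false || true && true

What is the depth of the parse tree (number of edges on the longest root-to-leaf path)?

[E [E [E [E [T [F ! [F false]]]] || [T [T [F false]] && [F false]]] || [T [F false]]] || [T [T [F true]] && [F true]]]

7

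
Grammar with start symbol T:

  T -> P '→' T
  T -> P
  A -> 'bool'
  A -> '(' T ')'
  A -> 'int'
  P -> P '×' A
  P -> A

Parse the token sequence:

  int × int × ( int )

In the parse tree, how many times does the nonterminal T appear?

[T [P [P [P [A int]] × [A int]] × [A ( [T [P [A int]]] )]]]

2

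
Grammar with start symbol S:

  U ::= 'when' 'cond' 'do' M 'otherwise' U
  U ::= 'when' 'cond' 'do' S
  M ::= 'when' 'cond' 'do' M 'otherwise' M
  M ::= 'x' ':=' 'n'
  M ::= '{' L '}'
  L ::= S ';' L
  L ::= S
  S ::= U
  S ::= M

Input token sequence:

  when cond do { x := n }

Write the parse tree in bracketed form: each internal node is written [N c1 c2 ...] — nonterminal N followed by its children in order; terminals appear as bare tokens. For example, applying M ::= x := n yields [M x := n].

[S [U when cond do [S [M { [L [S [M x := n]]] }]]]]

S
U
when cond do S
when cond do M
when cond do { L }
when cond do { S }
when cond do { M }
when cond do { x := n }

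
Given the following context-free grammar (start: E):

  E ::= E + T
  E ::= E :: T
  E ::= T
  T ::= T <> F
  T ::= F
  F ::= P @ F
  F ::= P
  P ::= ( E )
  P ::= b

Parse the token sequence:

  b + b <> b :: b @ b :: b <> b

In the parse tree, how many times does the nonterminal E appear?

4

[E [E [E [E [T [F [P b]]]] + [T [T [F [P b]]] <> [F [P b]]]] :: [T [F [P b] @ [F [P b]]]]] :: [T [T [F [P b]]] <> [F [P b]]]]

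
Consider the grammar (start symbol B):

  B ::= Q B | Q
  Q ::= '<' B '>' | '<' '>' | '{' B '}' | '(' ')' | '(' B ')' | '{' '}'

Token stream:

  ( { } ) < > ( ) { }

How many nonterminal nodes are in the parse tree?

[B [Q ( [B [Q { }]] )] [B [Q < >] [B [Q ( )] [B [Q { }]]]]]

10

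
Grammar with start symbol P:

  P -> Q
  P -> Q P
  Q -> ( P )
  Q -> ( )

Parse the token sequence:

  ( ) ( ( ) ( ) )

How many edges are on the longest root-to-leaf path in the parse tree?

[P [Q ( )] [P [Q ( [P [Q ( )] [P [Q ( )]]] )]]]

6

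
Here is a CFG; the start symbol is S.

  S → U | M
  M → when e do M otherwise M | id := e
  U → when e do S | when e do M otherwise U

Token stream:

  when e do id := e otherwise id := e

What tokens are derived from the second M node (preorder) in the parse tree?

[S [M when e do [M id := e] otherwise [M id := e]]]

id := e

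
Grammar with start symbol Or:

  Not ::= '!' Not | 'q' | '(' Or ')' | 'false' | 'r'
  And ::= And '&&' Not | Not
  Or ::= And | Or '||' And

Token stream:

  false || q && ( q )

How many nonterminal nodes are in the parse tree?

11

[Or [Or [And [Not false]]] || [And [And [Not q]] && [Not ( [Or [And [Not q]]] )]]]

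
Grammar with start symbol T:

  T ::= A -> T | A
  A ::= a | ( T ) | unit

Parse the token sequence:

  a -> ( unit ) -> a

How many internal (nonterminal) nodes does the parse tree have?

[T [A a] -> [T [A ( [T [A unit]] )] -> [T [A a]]]]

8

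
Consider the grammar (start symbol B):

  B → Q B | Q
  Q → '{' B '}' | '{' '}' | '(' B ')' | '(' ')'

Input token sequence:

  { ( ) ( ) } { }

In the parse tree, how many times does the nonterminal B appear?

4

[B [Q { [B [Q ( )] [B [Q ( )]]] }] [B [Q { }]]]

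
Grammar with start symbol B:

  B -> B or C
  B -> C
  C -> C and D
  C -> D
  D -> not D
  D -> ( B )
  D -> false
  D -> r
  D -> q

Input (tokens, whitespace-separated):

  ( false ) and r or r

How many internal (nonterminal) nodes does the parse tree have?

[B [B [C [C [D ( [B [C [D false]]] )]] and [D r]]] or [C [D r]]]

11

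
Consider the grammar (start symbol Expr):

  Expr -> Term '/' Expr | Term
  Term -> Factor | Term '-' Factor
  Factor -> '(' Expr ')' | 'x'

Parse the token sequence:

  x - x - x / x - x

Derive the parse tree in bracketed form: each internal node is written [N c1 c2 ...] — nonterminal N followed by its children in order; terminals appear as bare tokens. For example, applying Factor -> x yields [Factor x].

[Expr [Term [Term [Term [Factor x]] - [Factor x]] - [Factor x]] / [Expr [Term [Term [Factor x]] - [Factor x]]]]

Expr
Term / Expr
Term - Factor / Expr
Term - Factor - Factor / Expr
Factor - Factor - Factor / Expr
x - Factor - Factor / Expr
x - x - Factor / Expr
x - x - x / Expr
x - x - x / Term
x - x - x / Term - Factor
x - x - x / Factor - Factor
x - x - x / x - Factor
x - x - x / x - x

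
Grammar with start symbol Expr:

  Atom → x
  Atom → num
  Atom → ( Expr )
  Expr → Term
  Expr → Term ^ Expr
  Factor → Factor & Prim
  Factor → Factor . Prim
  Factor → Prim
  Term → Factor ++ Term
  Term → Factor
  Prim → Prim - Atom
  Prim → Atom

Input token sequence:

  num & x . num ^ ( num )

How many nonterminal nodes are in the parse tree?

21

[Expr [Term [Factor [Factor [Factor [Prim [Atom num]]] & [Prim [Atom x]]] . [Prim [Atom num]]]] ^ [Expr [Term [Factor [Prim [Atom ( [Expr [Term [Factor [Prim [Atom num]]]]] )]]]]]]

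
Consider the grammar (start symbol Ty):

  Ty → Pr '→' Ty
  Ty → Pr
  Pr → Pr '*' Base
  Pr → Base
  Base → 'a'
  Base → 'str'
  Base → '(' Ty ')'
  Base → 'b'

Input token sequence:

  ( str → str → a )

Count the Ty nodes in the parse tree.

4

[Ty [Pr [Base ( [Ty [Pr [Base str]] → [Ty [Pr [Base str]] → [Ty [Pr [Base a]]]]] )]]]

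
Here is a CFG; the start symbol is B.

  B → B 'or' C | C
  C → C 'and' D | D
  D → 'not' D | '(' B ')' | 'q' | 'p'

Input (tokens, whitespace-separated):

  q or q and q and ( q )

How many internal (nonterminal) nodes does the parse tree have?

[B [B [C [D q]]] or [C [C [C [D q]] and [D q]] and [D ( [B [C [D q]]] )]]]

13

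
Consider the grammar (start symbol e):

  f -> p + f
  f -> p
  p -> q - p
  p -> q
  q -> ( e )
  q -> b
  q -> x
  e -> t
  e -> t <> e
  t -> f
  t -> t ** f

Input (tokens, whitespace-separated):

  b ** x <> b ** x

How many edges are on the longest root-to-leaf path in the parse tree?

7

[e [t [t [f [p [q b]]]] ** [f [p [q x]]]] <> [e [t [t [f [p [q b]]]] ** [f [p [q x]]]]]]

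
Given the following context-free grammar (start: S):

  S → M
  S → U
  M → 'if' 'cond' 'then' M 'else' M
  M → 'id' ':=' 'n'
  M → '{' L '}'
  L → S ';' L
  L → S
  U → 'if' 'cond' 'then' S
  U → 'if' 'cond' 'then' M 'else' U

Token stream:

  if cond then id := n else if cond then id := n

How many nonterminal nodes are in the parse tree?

6

[S [U if cond then [M id := n] else [U if cond then [S [M id := n]]]]]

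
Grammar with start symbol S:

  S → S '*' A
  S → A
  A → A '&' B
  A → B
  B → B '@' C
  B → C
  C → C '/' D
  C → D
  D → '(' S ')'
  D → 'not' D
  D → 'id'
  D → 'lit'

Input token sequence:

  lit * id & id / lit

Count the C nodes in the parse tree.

[S [S [A [B [C [D lit]]]]] * [A [A [B [C [D id]]]] & [B [C [C [D id]] / [D lit]]]]]

4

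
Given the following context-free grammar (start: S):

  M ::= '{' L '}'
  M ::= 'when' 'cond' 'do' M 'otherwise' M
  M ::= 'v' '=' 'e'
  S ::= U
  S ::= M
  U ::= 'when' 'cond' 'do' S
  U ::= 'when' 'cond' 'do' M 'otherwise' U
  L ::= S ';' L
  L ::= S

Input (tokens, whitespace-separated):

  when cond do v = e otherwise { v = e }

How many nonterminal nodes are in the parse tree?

7

[S [M when cond do [M v = e] otherwise [M { [L [S [M v = e]]] }]]]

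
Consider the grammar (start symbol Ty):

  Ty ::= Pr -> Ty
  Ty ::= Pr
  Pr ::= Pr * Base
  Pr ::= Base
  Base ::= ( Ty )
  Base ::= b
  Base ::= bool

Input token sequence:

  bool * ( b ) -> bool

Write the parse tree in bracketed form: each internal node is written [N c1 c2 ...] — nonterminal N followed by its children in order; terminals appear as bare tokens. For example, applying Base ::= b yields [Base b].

[Ty [Pr [Pr [Base bool]] * [Base ( [Ty [Pr [Base b]]] )]] -> [Ty [Pr [Base bool]]]]

Ty
Pr -> Ty
Pr * Base -> Ty
Base * Base -> Ty
bool * Base -> Ty
bool * ( Ty ) -> Ty
bool * ( Pr ) -> Ty
bool * ( Base ) -> Ty
bool * ( b ) -> Ty
bool * ( b ) -> Pr
bool * ( b ) -> Base
bool * ( b ) -> bool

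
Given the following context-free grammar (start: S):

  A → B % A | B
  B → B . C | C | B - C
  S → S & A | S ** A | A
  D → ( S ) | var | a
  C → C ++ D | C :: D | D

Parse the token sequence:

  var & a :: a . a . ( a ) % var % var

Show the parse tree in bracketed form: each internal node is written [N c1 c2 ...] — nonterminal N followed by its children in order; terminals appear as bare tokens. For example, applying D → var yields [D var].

[S [S [A [B [C [D var]]]]] & [A [B [B [B [C [C [D a]] :: [D a]]] . [C [D a]]] . [C [D ( [S [A [B [C [D a]]]]] )]]] % [A [B [C [D var]]] % [A [B [C [D var]]]]]]]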